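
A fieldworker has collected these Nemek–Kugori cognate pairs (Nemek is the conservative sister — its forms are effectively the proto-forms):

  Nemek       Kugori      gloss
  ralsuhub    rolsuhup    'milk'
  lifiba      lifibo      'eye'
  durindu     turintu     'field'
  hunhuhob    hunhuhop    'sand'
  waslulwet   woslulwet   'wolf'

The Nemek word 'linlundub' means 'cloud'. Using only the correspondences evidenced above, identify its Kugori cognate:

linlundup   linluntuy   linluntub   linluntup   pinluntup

linluntup

durindu ~ turintu — Nemek d corresponds to Kugori t after a consonant, before a back vowel.
ralsuhub ~ rolsuhup, hunhuhob ~ hunhuhop — Nemek b corresponds to Kugori p word-finally.
Applying these to Nemek 'linlundub':
  linlundub → linluntub   (d→t after a consonant, before a back vowel)
  linluntub → linluntup   (b→p word-finally)
So the Kugori cognate is 'linluntup'.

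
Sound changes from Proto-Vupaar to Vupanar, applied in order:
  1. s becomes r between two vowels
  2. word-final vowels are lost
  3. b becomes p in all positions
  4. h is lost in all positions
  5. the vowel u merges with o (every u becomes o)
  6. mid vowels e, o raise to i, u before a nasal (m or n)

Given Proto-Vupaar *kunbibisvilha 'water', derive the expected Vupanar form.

kunpipisvil

Vupanar: *kunbibisvilha > kunbibisvilh > kunpipisvilh > kunpipisvil > konpipisvil > kunpipisvil  (by apocope, unconditioned shift, h-loss, vowel merger, pre-nasal raising)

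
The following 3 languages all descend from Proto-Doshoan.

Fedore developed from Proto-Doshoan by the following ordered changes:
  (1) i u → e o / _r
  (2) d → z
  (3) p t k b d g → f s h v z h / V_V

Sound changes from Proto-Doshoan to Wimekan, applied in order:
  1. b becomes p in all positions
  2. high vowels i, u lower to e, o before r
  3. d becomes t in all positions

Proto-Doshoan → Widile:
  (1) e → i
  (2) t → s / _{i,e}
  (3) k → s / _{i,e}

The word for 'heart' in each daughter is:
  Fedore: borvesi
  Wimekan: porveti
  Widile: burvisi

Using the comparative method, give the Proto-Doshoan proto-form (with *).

Position 6: Fedore has s, Wimekan has t, Widile has s. Taking the neighbouring segments as reconstructed: Fedore s could go back to *t or *s; Wimekan t could go back to *t or *d; Widile s could go back to *t or *k or *s — the one source consistent with every daughter is *t.
Position 2: Fedore has o, Wimekan has o, Widile has u. Widile preserves u here (none of its changes turn any other segment into u), so the proto-segment is *u.
Verify the candidate proto-form against each daughter:
Fedore: *burveti
  burveti → borveti   [pre-rhotic lowering]
  borveti (rule 2 does not apply)
  borveti → borvesi   [intervocalic lenition]
  giving Fedore borvesi.
Wimekan: start from *burveti.
  rule 1 (unconditioned shift): burveti → purveti
  rule 2 (pre-rhotic lowering): purveti → porveti
  rule 3: no change — porveti
  ⇒ Wimekan porveti
Widile: *burveti
  burveti → burviti   [vowel merger]
  burviti → burvisi   [palatalisation]
  burvisi (rule 3 does not apply)
  giving Widile burvisi.
Only *burveti yields all of Fedore borvesi, Wimekan porveti, Widile burvisi.

*burveti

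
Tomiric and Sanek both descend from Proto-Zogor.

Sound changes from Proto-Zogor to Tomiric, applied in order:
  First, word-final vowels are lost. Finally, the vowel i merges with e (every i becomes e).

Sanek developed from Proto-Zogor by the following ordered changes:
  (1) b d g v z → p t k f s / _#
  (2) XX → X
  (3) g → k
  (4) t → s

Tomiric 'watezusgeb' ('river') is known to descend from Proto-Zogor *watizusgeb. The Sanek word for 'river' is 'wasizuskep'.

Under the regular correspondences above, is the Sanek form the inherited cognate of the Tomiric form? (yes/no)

yes

Derive the expected Sanek reflex of *watizusgeb:
Sanek: *watizusgeb > watizusgep > watizuskep > wasizuskep  (by final devoicing, unconditioned shift, unconditioned shift)
Sanek 'wasizuskep' matches the regular reflex exactly, so the pair is cognate.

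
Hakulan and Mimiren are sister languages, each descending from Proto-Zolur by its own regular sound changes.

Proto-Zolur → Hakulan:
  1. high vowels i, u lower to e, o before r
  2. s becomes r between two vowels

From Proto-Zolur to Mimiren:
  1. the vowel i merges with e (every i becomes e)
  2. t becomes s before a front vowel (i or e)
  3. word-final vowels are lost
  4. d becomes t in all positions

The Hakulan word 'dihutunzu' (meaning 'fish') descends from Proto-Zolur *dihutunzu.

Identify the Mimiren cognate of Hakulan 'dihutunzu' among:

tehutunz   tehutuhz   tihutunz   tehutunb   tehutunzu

tehutunz

Mimiren: *dihutunzu > dehutunzu > dehutunz > tehutunz  (by vowel merger, apocope, unconditioned shift)
Among the options, 'tehutunz' alone shows every Mimiren change applied in order.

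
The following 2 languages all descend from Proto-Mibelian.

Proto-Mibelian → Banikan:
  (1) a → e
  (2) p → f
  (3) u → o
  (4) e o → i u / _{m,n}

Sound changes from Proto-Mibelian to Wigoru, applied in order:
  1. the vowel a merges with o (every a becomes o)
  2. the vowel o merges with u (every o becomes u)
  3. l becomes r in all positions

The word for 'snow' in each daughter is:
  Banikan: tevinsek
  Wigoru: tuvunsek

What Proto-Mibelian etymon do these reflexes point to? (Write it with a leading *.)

*tavansek

Position 4: Banikan has i, Wigoru has u. Taking the neighbouring segments as reconstructed: Banikan i could go back to *a or *e or *i; Wigoru u could go back to *a or *o or *u — the one source consistent with every daughter is *a.
Position 2: Banikan has e, Wigoru has u. Taking the neighbouring segments as reconstructed: Banikan e could go back to *a or *e; Wigoru u could go back to *a or *o or *u — the one source consistent with every daughter is *a.
Verify the candidate proto-form against each daughter:
Banikan: start from *tavansek.
  rule 1 (vowel merger): tavansek → tevensek
  rule 2: no change — tevensek
  rule 3: no change — tevensek
  rule 4 (pre-nasal raising): tevensek → tevinsek
  ⇒ Banikan tevinsek
Wigoru: start from *tavansek.
  rule 1 (vowel merger): tavansek → tovonsek
  rule 2 (vowel merger): tovonsek → tuvunsek
  rule 3: no change — tuvunsek
  ⇒ Wigoru tuvunsek
Only *tavansek yields all of Banikan tevinsek, Wigoru tuvunsek.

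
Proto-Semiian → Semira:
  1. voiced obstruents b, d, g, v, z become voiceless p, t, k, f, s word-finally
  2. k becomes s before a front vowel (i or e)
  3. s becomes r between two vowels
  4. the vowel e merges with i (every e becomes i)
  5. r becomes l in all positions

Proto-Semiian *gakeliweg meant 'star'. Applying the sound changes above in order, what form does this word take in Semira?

Semira: *gakeliweg
  gakeliweg → gakeliwek   [final devoicing]
  gakeliwek → gaseliwek   [palatalisation]
  gaseliwek → gareliwek   [rhotacism]
  gareliwek → gariliwik   [vowel merger]
  gariliwik → galiliwik   [unconditioned shift]
  giving Semira galiliwik.

galiliwik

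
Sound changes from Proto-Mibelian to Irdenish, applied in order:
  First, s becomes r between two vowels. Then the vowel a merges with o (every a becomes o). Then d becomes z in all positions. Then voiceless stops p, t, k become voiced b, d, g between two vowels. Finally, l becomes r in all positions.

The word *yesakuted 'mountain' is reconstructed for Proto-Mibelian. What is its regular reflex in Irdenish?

yerogudez

Irdenish: *yesakuted
  yesakuted → yerakuted   [rhotacism]
  yerakuted → yerokuted   [vowel merger]
  yerokuted → yerokutez   [unconditioned shift]
  yerokutez → yerogudez   [intervocalic voicing]
  yerogudez (rule 5 does not apply)
  giving Irdenish yerogudez.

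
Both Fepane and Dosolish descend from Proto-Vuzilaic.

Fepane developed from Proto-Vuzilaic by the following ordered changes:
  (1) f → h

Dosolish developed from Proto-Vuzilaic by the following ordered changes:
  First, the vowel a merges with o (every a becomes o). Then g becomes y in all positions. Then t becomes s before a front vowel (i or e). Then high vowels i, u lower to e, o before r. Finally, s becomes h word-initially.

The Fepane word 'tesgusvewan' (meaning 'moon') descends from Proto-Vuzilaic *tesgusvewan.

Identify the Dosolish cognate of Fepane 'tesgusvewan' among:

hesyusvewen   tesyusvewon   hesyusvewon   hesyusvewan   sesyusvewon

hesyusvewon

Dosolish: *tesgusvewan > tesgusvewon > tesyusvewon > sesyusvewon > hesyusvewon  (by vowel merger, unconditioned shift, palatalisation, debuccalisation)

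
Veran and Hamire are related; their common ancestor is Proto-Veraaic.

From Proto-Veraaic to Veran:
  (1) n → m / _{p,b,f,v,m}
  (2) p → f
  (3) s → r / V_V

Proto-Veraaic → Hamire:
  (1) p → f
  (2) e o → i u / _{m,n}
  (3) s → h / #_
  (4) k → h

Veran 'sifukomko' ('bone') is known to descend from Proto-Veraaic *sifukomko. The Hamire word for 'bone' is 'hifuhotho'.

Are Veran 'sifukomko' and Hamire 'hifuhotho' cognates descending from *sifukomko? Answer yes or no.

no

Derive the expected Hamire reflex of *sifukomko:
Hamire: *sifukomko
  sifukomko (rule 1 does not apply)
  sifukomko → sifukumko   [pre-nasal raising]
  sifukumko → hifukumko   [debuccalisation]
  hifukumko → hifuhumho   [unconditioned shift]
  giving Hamire hifuhumho.
The regular Hamire reflex would be 'hifuhumho', but the attested form is 'hifuhotho'. The correspondence is irregular, so they are not cognates (the Hamire form has a different source).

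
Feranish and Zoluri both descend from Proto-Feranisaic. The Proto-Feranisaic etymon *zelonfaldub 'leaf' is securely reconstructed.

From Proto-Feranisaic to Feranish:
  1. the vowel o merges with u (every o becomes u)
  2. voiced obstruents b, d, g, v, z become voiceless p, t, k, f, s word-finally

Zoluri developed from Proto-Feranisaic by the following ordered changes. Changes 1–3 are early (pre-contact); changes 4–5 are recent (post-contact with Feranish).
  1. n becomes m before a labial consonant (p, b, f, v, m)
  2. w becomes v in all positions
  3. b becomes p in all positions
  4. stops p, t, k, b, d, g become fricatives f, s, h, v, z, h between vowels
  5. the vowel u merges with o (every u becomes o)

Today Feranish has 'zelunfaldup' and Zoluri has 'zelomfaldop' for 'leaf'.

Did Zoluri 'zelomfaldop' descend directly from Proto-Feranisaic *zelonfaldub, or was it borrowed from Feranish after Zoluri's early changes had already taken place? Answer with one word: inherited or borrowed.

If inherited, *zelonfaldub would pass through all of Zoluri's changes:
Zoluri: *zelonfaldub
  zelonfaldub → zelomfaldub   [nasal place assimilation]
  zelomfaldub (rule 2 does not apply)
  zelomfaldub → zelomfaldup   [unconditioned shift]
  zelomfaldup (rule 4 does not apply)
  zelomfaldup → zelomfaldop   [vowel merger]
  giving Zoluri zelomfaldop.
If borrowed from Feranish 'zelunfaldup' after the early changes, it would undergo only the recent ones:
  rule 4 (intervocalic lenition): no change (zelunfaldup)
  rule 5 (vowel merger): zelunfaldup → zelonfaldop
  ⇒ as a loan: zelonfaldop
Zoluri 'zelomfaldop' matches the inherited outcome exactly, so it is an inherited cognate, not a loan.

inherited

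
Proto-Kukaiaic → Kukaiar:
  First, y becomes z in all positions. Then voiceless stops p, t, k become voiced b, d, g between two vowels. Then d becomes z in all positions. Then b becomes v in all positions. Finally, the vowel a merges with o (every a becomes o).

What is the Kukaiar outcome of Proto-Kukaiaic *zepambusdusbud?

Kukaiar: start from *zepambusdusbud.
  rule 1: no change — zepambusdusbud
  rule 2 (intervocalic voicing): zepambusdusbud → zebambusdusbud
  rule 3 (unconditioned shift): zebambusdusbud → zebambuszusbuz
  rule 4 (unconditioned shift): zebambuszusbuz → zevamvuszusvuz
  rule 5 (vowel merger): zevamvuszusvuz → zevomvuszusvuz
  ⇒ Kukaiar zevomvuszusvuz

zevomvuszusvuz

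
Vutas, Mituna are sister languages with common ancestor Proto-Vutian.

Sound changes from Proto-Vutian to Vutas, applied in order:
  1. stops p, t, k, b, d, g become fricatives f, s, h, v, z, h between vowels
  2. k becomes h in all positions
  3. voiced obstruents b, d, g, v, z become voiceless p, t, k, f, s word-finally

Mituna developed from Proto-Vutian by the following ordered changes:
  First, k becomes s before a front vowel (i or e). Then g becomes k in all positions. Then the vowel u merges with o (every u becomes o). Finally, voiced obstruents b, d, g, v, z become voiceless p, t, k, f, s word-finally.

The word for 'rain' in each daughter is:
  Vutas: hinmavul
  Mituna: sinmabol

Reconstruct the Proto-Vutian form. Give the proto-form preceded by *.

Position 6: Vutas has v, Mituna has b. Mituna preserves b here (none of its changes turn any other segment into b), so the proto-segment is *b.
Position 7: Vutas has u, Mituna has o. Vutas preserves u here (none of its changes turn any other segment into u), so the proto-segment is *u.
This points to *kinmabul. Verify forward in each daughter:
Vutas: *kinmabul
  kinmabul → kinmavul   [intervocalic lenition]
  kinmavul → hinmavul   [unconditioned shift]
  hinmavul (rule 3 does not apply)
  giving Vutas hinmavul.
Mituna: start from *kinmabul.
  rule 1 (palatalisation): kinmabul → sinmabul
  rule 2: no change — sinmabul
  rule 3 (vowel merger): sinmabul → sinmabol
  rule 4: no change — sinmabol
  ⇒ Mituna sinmabol
Only *kinmabul yields all of Vutas hinmavul, Mituna sinmabol.

*kinmabul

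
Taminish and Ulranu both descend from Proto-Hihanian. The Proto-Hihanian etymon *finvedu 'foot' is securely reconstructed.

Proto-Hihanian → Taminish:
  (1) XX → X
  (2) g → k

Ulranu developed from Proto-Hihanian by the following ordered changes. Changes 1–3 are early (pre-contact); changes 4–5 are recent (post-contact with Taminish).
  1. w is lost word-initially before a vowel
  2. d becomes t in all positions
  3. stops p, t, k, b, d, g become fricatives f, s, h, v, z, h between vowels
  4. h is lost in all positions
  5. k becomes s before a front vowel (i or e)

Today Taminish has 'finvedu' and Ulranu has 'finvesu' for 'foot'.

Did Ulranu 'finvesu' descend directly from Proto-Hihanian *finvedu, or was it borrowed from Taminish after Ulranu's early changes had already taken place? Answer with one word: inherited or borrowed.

If inherited, *finvedu would pass through all of Ulranu's changes:
Ulranu: *finvedu > finvetu > finvesu  (by unconditioned shift, intervocalic lenition)
If borrowed from Taminish 'finvedu' after the early changes, it would undergo only the recent ones:
  rule 4 (h-loss): no change (finvedu)
  rule 5 (palatalisation): no change (finvedu)
  ⇒ as a loan: finvedu
Ulranu 'finvesu' matches the inherited outcome exactly, so it is an inherited cognate, not a loan.

inherited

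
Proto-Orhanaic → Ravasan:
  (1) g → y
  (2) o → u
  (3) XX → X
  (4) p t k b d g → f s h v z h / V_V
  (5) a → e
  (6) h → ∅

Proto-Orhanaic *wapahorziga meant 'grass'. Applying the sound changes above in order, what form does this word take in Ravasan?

Ravasan: start from *wapahorziga.
  rule 1 (unconditioned shift): wapahorziga → wapahorziya
  rule 2 (vowel merger): wapahorziya → wapahurziya
  rule 3: no change — wapahurziya
  rule 4 (intervocalic lenition): wapahurziya → wafahurziya
  rule 5 (vowel merger): wafahurziya → wefehurziye
  rule 6 (h-loss): wefehurziye → wefeurziye
  ⇒ Ravasan wefeurziye

wefeurziye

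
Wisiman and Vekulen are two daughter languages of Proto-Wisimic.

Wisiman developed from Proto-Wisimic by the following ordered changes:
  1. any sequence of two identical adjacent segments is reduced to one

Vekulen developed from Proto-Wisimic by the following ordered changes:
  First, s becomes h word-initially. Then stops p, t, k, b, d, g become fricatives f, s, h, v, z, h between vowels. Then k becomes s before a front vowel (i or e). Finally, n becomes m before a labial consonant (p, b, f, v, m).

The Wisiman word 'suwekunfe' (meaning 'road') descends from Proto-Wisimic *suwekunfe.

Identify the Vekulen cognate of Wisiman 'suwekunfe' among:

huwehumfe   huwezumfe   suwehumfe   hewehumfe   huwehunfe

huwehumfe

Vekulen: *suwekunfe
  suwekunfe → huwekunfe   [debuccalisation]
  huwekunfe → huwehunfe   [intervocalic lenition]
  huwehunfe (rule 3 does not apply)
  huwehunfe → huwehumfe   [nasal place assimilation]
  giving Vekulen huwehumfe.
Among the options, 'huwehumfe' alone shows every Vekulen change applied in order.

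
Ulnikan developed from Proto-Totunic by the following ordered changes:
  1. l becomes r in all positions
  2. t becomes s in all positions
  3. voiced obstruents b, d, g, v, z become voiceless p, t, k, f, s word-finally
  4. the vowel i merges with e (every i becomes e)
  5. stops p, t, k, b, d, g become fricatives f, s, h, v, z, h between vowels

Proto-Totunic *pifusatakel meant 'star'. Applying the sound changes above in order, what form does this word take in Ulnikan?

Ulnikan: *pifusatakel > pifusataker > pifusasaker > pefusasaker > pefusasaher  (by unconditioned shift, unconditioned shift, vowel merger, intervocalic lenition)

pefusasaher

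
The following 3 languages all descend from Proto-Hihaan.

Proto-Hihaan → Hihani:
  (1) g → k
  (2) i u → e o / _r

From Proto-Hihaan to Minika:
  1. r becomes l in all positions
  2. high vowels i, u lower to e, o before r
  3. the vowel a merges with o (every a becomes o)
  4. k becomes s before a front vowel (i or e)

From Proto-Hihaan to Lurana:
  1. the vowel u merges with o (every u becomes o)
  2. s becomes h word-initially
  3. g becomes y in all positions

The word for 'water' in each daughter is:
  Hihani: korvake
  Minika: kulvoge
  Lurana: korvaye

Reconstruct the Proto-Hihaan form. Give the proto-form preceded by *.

*kurvage

Position 6: Hihani has k, Minika has g, Lurana has y. Minika preserves g here (none of its changes turn any other segment into g), so the proto-segment is *g.
Position 2: Hihani has o, Minika has u, Lurana has o. Minika preserves u here (none of its changes turn any other segment into u), so the proto-segment is *u.
This points to *kurvage. Verify forward in each daughter:
Hihani: *kurvage
  kurvage → kurvake   [unconditioned shift]
  kurvake → korvake   [pre-rhotic lowering]
  giving Hihani korvake.
Minika: start from *kurvage.
  rule 1 (unconditioned shift): kurvage → kulvage
  rule 2: no change — kulvage
  rule 3 (vowel merger): kulvage → kulvoge
  rule 4: no change — kulvoge
  ⇒ Minika kulvoge
Lurana: *kurvage
  kurvage → korvage   [vowel merger]
  korvage (rule 2 does not apply)
  korvage → korvaye   [unconditioned shift]
  giving Lurana korvaye.
*kurvage is the unique common source.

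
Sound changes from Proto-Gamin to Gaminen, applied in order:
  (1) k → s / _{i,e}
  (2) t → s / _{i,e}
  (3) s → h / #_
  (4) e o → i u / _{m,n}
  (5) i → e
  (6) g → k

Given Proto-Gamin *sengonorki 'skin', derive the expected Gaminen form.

Gaminen: *sengonorki > sengonorsi > hengonorsi > hingunorsi > hengunorse > henkunorse  (by palatalisation, debuccalisation, pre-nasal raising, vowel merger, unconditioned shift)

henkunorse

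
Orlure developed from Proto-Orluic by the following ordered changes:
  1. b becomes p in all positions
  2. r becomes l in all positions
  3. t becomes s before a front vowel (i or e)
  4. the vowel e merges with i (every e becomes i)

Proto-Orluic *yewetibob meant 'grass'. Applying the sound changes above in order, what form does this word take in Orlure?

Orlure: start from *yewetibob.
  rule 1 (unconditioned shift): yewetibob → yewetipop
  rule 2: no change — yewetipop
  rule 3 (palatalisation): yewetipop → yewesipop
  rule 4 (vowel merger): yewesipop → yiwisipop
  ⇒ Orlure yiwisipop

yiwisipop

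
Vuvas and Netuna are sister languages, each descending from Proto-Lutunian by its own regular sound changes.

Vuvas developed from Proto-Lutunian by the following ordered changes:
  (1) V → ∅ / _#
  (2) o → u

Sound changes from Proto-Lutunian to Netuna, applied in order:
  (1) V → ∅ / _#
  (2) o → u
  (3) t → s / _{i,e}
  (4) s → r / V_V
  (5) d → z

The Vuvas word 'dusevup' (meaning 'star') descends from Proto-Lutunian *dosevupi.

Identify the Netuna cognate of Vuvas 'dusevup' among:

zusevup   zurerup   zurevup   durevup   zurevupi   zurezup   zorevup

zurevup

Netuna: *dosevupi > dosevup > dusevup > durevup > zurevup  (by apocope, vowel merger, rhotacism, unconditioned shift)
Among the options, 'zurevup' alone shows every Netuna change applied in order.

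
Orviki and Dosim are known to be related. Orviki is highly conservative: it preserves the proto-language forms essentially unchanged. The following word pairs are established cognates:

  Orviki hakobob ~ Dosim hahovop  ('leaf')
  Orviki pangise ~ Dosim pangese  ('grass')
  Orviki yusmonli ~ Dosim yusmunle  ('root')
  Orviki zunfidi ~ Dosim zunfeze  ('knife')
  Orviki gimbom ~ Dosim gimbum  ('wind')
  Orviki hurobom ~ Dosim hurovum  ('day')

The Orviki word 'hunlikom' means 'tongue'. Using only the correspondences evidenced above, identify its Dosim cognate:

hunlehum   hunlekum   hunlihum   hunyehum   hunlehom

hunlehum

pangise ~ pangese, zunfidi ~ zunfeze — Orviki i corresponds to Dosim e after a consonant, before a consonant other than r, m, n, p, b, f, v.
hakobob ~ hahovop — Orviki k corresponds to Dosim h between vowels (before a back vowel).
gimbom ~ gimbum, hurobom ~ hurovum — Orviki o corresponds to Dosim u after a consonant, before a nasal.
Applying these to Orviki 'hunlikom':
  hunlikom → hunlekom   (i→e after a consonant, before a consonant other than r, m, n, p, b, f, v)
  hunlekom → hunlehom   (k→h between vowels (before a back vowel))
  hunlehom → hunlehum   (o→u after a consonant, before a nasal)
So the Dosim cognate is 'hunlehum'.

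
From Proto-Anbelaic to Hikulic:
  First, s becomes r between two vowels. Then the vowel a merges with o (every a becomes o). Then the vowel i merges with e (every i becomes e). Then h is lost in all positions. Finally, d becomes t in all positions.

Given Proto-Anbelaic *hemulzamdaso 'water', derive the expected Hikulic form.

emulzomtoro

Hikulic: *hemulzamdaso
  hemulzamdaso → hemulzamdaro   [rhotacism]
  hemulzamdaro → hemulzomdoro   [vowel merger]
  hemulzomdoro (rule 3 does not apply)
  hemulzomdoro → emulzomdoro   [h-loss]
  emulzomdoro → emulzomtoro   [unconditioned shift]
  giving Hikulic emulzomtoro.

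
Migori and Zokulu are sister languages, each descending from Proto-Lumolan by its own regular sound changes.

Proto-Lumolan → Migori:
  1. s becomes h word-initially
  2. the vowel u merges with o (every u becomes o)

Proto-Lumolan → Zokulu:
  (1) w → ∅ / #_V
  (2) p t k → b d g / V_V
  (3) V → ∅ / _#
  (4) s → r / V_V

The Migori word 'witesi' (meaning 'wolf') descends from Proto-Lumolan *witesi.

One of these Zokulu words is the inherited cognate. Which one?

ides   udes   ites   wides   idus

Zokulu: *witesi
  witesi → itesi   [glide loss]
  itesi → idesi   [intervocalic voicing]
  idesi → ides   [apocope]
  ides (rule 4 does not apply)
  giving Zokulu ides.
Only 'ides' matches the regular Zokulu development of *witesi.

ides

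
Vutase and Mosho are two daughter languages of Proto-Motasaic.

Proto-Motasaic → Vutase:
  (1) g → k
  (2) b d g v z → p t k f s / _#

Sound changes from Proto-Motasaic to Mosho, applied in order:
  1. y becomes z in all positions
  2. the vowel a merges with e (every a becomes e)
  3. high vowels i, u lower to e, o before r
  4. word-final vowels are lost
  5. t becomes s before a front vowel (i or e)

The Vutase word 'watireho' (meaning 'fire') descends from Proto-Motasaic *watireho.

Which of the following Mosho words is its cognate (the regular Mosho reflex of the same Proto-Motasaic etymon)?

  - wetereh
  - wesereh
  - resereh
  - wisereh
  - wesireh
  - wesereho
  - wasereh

wesereh

Mosho: *watireho > wetireho > wetereho > wetereh > wesereh  (by vowel merger, pre-rhotic lowering, apocope, palatalisation)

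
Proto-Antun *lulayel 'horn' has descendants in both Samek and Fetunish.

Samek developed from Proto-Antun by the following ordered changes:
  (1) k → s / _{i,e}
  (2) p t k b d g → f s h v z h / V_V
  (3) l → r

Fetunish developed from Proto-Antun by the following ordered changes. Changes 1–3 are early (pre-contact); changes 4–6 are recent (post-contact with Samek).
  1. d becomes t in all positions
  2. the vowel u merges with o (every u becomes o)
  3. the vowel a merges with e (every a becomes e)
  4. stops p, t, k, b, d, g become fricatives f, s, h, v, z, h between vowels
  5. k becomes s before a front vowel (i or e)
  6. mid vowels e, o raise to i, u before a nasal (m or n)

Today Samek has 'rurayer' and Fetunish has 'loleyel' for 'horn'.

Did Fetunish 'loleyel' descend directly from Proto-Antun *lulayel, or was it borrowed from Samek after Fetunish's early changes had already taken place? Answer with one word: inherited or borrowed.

inherited

If inherited, *lulayel would pass through all of Fetunish's changes:
Fetunish: *lulayel
  lulayel (rule 1 does not apply)
  lulayel → lolayel   [vowel merger]
  lolayel → loleyel   [vowel merger]
  loleyel (rule 4 does not apply)
  loleyel (rule 5 does not apply)
  loleyel (rule 6 does not apply)
  giving Fetunish loleyel.
If borrowed from Samek 'rurayer' after the early changes, it would undergo only the recent ones:
  rule 4 (intervocalic lenition): no change (rurayer)
  rule 5 (palatalisation): no change (rurayer)
  rule 6 (pre-nasal raising): no change (rurayer)
  ⇒ as a loan: rurayer
Fetunish 'loleyel' matches the inherited outcome exactly, so it is an inherited cognate, not a loan.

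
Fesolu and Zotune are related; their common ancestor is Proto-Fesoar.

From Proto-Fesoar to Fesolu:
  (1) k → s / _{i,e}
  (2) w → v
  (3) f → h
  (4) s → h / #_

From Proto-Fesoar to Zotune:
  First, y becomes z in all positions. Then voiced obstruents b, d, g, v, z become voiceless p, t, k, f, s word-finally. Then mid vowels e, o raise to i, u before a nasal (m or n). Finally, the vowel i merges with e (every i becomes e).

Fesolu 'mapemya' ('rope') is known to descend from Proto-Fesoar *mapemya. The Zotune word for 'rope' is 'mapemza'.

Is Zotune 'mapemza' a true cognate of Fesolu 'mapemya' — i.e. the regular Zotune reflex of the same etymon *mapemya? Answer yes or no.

Derive the expected Zotune reflex of *mapemya:
Zotune: *mapemya > mapemza > mapimza > mapemza  (by unconditioned shift, pre-nasal raising, vowel merger)
Zotune 'mapemza' matches the regular reflex exactly, so the pair is cognate.

yes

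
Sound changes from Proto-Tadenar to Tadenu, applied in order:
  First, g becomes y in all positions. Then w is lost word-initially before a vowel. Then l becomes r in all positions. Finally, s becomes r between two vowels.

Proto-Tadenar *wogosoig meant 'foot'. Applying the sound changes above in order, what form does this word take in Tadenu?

Tadenu: *wogosoig > woyosoiy > oyosoiy > oyoroiy  (by unconditioned shift, glide loss, rhotacism)

oyoroiy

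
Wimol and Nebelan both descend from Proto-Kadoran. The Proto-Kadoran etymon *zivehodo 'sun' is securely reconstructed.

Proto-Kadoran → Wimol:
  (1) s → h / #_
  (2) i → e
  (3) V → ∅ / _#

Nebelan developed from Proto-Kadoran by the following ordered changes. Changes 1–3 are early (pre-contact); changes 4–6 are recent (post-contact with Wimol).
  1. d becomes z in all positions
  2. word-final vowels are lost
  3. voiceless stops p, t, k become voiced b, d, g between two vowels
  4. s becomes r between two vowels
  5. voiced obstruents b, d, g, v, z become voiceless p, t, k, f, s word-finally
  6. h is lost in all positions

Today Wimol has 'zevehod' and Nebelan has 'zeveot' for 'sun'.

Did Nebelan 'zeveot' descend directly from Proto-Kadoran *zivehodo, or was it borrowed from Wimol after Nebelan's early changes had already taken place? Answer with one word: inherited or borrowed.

borrowed

If inherited, *zivehodo would pass through all of Nebelan's changes:
Nebelan: start from *zivehodo.
  rule 1 (unconditioned shift): zivehodo → zivehozo
  rule 2 (apocope): zivehozo → zivehoz
  rule 3: no change — zivehoz
  rule 4: no change — zivehoz
  rule 5 (final devoicing): zivehoz → zivehos
  rule 6 (h-loss): zivehos → ziveos
  ⇒ Nebelan ziveos
If borrowed from Wimol 'zevehod' after the early changes, it would undergo only the recent ones:
  rule 4 (rhotacism): no change (zevehod)
  rule 5 (final devoicing): zevehod → zevehot
  rule 6 (h-loss): zevehot → zeveot
  ⇒ as a loan: zeveot
Nebelan 'zeveot' matches the loan outcome 'zeveot', not the inherited 'ziveos' — it skipped the early Nebelan changes, so it was borrowed from Wimol.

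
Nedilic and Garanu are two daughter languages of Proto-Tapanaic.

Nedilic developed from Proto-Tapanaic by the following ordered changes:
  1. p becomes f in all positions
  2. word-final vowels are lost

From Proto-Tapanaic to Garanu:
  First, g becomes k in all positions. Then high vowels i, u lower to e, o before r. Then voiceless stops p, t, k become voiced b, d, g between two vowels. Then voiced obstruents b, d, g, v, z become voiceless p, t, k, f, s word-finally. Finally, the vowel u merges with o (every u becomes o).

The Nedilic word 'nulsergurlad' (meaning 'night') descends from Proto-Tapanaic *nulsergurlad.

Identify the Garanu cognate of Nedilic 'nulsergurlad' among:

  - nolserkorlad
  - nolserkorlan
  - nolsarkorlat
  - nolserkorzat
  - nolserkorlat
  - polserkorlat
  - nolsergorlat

nolserkorlat

Garanu: start from *nulsergurlad.
  rule 1 (unconditioned shift): nulsergurlad → nulserkurlad
  rule 2 (pre-rhotic lowering): nulserkurlad → nulserkorlad
  rule 3: no change — nulserkorlad
  rule 4 (final devoicing): nulserkorlad → nulserkorlat
  rule 5 (vowel merger): nulserkorlat → nolserkorlat
  ⇒ Garanu nolserkorlat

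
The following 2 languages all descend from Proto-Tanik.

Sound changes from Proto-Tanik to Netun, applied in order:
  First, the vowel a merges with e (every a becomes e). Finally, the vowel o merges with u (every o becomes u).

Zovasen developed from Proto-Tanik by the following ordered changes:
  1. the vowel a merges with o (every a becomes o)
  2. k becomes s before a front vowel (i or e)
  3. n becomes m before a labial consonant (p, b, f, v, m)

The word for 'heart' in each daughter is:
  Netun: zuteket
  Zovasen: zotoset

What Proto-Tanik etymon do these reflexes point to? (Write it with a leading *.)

Position 4: Netun has e, Zovasen has o. Taking the neighbouring segments as reconstructed: Netun e could go back to *a or *e; Zovasen o could go back to *a or *o — the one source consistent with every daughter is *a.
Position 2: Netun has u, Zovasen has o. Taking the neighbouring segments as reconstructed: Netun u could go back to *o or *u; Zovasen o could go back to *a or *o — the one source consistent with every daughter is *o.
Position 5: Netun has k, Zovasen has s. Netun preserves k here (none of its changes turn any other segment into k), so the proto-segment is *k.
Continuing position by position gives *zotaket; check it forward:
Netun: *zotaket
  zotaket → zoteket   [vowel merger]
  zoteket → zuteket   [vowel merger]
  giving Netun zuteket.
Zovasen: start from *zotaket.
  rule 1 (vowel merger): zotaket → zotoket
  rule 2 (palatalisation): zotoket → zotoset
  rule 3: no change — zotoset
  ⇒ Zovasen zotoset
*zotaket is the unique common source.

*zotaket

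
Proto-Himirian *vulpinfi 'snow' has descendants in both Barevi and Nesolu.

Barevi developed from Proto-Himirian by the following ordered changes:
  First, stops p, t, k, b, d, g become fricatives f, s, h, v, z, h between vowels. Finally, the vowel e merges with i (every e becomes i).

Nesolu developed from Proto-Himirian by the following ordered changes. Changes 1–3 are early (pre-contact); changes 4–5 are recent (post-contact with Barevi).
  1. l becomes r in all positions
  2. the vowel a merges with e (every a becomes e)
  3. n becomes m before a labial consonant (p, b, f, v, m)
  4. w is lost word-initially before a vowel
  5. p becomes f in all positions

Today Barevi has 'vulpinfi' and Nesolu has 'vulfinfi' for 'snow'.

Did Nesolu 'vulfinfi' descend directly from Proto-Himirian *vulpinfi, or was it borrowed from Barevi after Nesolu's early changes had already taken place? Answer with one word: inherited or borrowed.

borrowed

If inherited, *vulpinfi would pass through all of Nesolu's changes:
Nesolu: start from *vulpinfi.
  rule 1 (unconditioned shift): vulpinfi → vurpinfi
  rule 2: no change — vurpinfi
  rule 3 (nasal place assimilation): vurpinfi → vurpimfi
  rule 4: no change — vurpimfi
  rule 5 (unconditioned shift): vurpimfi → vurfimfi
  ⇒ Nesolu vurfimfi
If borrowed from Barevi 'vulpinfi' after the early changes, it would undergo only the recent ones:
  rule 4 (glide loss): no change (vulpinfi)
  rule 5 (unconditioned shift): vulpinfi → vulfinfi
  ⇒ as a loan: vulfinfi
Nesolu 'vulfinfi' matches the loan outcome 'vulfinfi', not the inherited 'vurfimfi' — it skipped the early Nesolu changes, so it was borrowed from Barevi.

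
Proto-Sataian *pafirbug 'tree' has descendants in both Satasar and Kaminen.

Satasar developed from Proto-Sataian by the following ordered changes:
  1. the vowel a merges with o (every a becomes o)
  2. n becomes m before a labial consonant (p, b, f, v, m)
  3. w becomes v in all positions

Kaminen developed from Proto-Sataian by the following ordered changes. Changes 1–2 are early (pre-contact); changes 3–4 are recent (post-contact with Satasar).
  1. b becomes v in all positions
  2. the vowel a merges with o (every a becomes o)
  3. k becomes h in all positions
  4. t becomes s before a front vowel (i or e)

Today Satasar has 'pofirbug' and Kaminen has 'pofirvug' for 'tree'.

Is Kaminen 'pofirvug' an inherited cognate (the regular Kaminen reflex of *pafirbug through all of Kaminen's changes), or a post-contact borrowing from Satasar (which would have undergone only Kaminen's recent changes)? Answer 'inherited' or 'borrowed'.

If inherited, *pafirbug would pass through all of Kaminen's changes:
Kaminen: start from *pafirbug.
  rule 1 (unconditioned shift): pafirbug → pafirvug
  rule 2 (vowel merger): pafirvug → pofirvug
  rule 3: no change — pofirvug
  rule 4: no change — pofirvug
  ⇒ Kaminen pofirvug
If borrowed from Satasar 'pofirbug' after the early changes, it would undergo only the recent ones:
  rule 3 (unconditioned shift): no change (pofirbug)
  rule 4 (palatalisation): no change (pofirbug)
  ⇒ as a loan: pofirbug
Kaminen 'pofirvug' matches the inherited outcome exactly, so it is an inherited cognate, not a loan.

inherited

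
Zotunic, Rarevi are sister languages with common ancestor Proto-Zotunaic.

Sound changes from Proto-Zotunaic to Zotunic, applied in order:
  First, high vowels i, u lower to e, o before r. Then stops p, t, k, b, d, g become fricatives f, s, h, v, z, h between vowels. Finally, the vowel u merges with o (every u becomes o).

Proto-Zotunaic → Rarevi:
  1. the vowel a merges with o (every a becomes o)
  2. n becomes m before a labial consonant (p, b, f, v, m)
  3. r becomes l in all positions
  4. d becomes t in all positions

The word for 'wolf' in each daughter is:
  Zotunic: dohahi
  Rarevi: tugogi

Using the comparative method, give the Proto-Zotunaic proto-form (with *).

Position 2: Zotunic has o, Rarevi has u. Rarevi preserves u here (none of its changes turn any other segment into u), so the proto-segment is *u.
Position 4: Zotunic has a, Rarevi has o. Zotunic preserves a here (none of its changes turn any other segment into a), so the proto-segment is *a.
This points to *dugagi. Verify forward in each daughter:
Zotunic: *dugagi > duhahi > dohahi  (by intervocalic lenition, vowel merger)
Rarevi: *dugagi
  dugagi → dugogi   [vowel merger]
  dugogi (rule 2 does not apply)
  dugogi (rule 3 does not apply)
  dugogi → tugogi   [unconditioned shift]
  giving Rarevi tugogi.
Only *dugagi yields all of Zotunic dohahi, Rarevi tugogi.

*dugagi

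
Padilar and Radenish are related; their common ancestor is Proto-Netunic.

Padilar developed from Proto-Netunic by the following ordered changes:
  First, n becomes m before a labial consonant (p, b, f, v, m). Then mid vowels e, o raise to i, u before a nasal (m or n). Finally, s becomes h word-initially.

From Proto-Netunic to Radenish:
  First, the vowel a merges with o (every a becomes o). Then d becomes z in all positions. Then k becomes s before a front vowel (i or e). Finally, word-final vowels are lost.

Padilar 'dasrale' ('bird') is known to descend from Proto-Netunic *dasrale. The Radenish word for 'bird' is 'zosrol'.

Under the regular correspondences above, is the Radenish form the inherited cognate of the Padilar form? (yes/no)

yes

Derive the expected Radenish reflex of *dasrale:
Radenish: *dasrale > dosrole > zosrole > zosrol  (by vowel merger, unconditioned shift, apocope)
Radenish 'zosrol' matches the regular reflex exactly, so the pair is cognate.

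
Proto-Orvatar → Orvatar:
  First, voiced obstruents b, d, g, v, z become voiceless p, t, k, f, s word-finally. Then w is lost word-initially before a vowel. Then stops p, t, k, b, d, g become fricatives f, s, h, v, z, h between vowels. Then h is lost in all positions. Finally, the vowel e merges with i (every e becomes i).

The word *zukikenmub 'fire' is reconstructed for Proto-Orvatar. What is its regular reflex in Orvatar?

Orvatar: *zukikenmub
  zukikenmub → zukikenmup   [final devoicing]
  zukikenmup (rule 2 does not apply)
  zukikenmup → zuhihenmup   [intervocalic lenition]
  zuhihenmup → zuienmup   [h-loss]
  zuienmup → zuiinmup   [vowel merger]
  giving Orvatar zuiinmup.

zuiinmup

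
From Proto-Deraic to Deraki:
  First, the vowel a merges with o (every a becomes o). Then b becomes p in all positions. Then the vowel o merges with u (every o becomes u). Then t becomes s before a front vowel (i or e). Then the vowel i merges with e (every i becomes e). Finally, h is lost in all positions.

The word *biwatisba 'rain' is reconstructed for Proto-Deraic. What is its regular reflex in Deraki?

pewusespu

Deraki: start from *biwatisba.
  rule 1 (vowel merger): biwatisba → biwotisbo
  rule 2 (unconditioned shift): biwotisbo → piwotispo
  rule 3 (vowel merger): piwotispo → piwutispu
  rule 4 (palatalisation): piwutispu → piwusispu
  rule 5 (vowel merger): piwusispu → pewusespu
  rule 6: no change — pewusespu
  ⇒ Deraki pewusespu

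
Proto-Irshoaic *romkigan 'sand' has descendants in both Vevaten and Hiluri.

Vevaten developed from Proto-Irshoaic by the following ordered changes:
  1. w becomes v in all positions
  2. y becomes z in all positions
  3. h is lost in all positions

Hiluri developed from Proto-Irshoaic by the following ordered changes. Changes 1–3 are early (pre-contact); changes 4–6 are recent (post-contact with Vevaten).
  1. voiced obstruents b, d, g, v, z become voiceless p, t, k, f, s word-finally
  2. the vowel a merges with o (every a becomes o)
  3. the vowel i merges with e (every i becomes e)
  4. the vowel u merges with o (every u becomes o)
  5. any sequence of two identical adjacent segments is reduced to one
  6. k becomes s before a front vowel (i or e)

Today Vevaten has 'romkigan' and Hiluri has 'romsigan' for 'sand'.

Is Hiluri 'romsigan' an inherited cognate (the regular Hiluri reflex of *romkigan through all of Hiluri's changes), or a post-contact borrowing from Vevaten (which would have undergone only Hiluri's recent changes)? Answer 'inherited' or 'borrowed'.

If inherited, *romkigan would pass through all of Hiluri's changes:
Hiluri: *romkigan > romkigon > romkegon > romsegon  (by vowel merger, vowel merger, palatalisation)
If borrowed from Vevaten 'romkigan' after the early changes, it would undergo only the recent ones:
  rule 4 (vowel merger): no change (romkigan)
  rule 5 (degemination): no change (romkigan)
  rule 6 (palatalisation): romkigan → romsigan
  ⇒ as a loan: romsigan
Hiluri 'romsigan' matches the loan outcome 'romsigan', not the inherited 'romsegon' — it skipped the early Hiluri changes, so it was borrowed from Vevaten.

borrowed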